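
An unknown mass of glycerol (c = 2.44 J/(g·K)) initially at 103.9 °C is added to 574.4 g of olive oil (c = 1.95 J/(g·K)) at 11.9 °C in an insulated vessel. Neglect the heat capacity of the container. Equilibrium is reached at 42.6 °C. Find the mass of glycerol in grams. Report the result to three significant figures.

q_gained = (574.4 × 1.95) × (42.6 − 11.9) = 34390 J
q_lost = m × 2.44 × (103.9 − 42.6) = 149.572 m
m = 34390 / 149.572 = 230 g

m = 230 g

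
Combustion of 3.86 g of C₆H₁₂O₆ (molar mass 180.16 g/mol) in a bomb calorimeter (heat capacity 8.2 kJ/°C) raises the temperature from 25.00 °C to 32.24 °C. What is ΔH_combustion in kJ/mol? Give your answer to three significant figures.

ΔH = -2770 kJ/mol

ΔT = 32.24 − 25.00 = 7.24 °C
q_cal = C_cal × ΔT = 8.2 × 7.24 = 59.368 kJ
n = 3.86 / 180.16 = 0.02143 mol
q_rxn = −q_cal = -59.368 kJ
ΔH = -59.368 / 0.02143 = -2770 kJ/mol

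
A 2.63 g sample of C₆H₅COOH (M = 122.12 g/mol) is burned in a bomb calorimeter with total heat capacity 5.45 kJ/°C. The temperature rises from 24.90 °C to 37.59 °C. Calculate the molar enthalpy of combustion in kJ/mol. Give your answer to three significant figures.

ΔH = -3210 kJ/mol

ΔT = 37.59 − 24.90 = 12.69 °C
q_cal = C_cal × ΔT = 5.45 × 12.69 = 69.1605 kJ
n = 2.63 / 122.12 = 0.02154 mol
q_rxn = −q_cal = -69.1605 kJ
ΔH = -69.1605 / 0.02154 = -3211 kJ/mol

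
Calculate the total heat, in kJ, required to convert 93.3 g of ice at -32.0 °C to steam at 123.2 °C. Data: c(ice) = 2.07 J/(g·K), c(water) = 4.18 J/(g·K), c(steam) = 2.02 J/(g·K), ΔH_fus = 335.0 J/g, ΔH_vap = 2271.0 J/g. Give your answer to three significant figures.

q1 (heat ice -32.0→0.0 °C): 93.3 × 2.07 × 32.0 = 6180 J
q2 (melt at 0 °C): 93.3 × 335.0 = 31256 J
q3 (heat water 0.0→100.0 °C): 93.3 × 4.18 × 100.0 = 38999 J
q4 (vaporize at 100 °C): 93.3 × 2271.0 = 211884 J
q5 (heat steam 100.0→123.2 °C): 93.3 × 2.02 × 23.2 = 4372 J
Total: 6180 + 31256 + 38999 + 211884 + 4372 = 292691 J = 293 kJ

q = 293 kJ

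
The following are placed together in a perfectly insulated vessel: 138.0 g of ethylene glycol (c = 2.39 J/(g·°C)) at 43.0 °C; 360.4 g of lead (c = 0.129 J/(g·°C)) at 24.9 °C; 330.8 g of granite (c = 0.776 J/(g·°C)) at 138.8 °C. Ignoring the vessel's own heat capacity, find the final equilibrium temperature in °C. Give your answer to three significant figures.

Σ mᵢcᵢ(T − Tᵢ) = 0  ⇒  T = Σ mᵢcᵢTᵢ / Σ mᵢcᵢ
Σ mᵢcᵢ = 138.0×2.39 + 360.4×0.129 + 330.8×0.776 = 633.0124
Σ mᵢcᵢTᵢ = 329.82×43.0 + 46.4916×24.9 + 256.7008×138.8 = 50970
T = 50970 / 633.0124 = 80.52 °C

T_f = 80.5 °C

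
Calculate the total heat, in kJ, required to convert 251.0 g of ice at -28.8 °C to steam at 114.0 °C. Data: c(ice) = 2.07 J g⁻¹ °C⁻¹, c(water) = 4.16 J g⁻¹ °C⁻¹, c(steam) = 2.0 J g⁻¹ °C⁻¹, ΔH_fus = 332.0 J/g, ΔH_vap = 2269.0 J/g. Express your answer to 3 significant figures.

q1 (heat ice -28.8→0.0 °C): 251.0 × 2.07 × 28.8 = 14964 J
q2 (melt at 0 °C): 251.0 × 332.0 = 83332 J
q3 (heat water 0.0→100.0 °C): 251.0 × 4.16 × 100.0 = 104416 J
q4 (vaporize at 100 °C): 251.0 × 2269.0 = 569519 J
q5 (heat steam 100.0→114.0 °C): 251.0 × 2.0 × 14.0 = 7028 J
Total: 14964 + 83332 + 104416 + 569519 + 7028 = 779259 J = 779 kJ

q = 779 kJ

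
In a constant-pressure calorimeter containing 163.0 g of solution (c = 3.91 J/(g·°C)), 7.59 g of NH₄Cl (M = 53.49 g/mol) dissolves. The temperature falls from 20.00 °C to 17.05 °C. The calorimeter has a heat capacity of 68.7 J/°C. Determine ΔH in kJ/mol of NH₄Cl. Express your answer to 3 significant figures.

ΔH = 14.7 kJ/mol

|ΔT| = |17.05 − 20.00| = 2.95 °C
|q_surr| = (163.0 × 3.91 + 68.7) × 2.95 = 706.03 × 2.95 = 2083 J
n(NH₄Cl) = 7.59 / 53.49 = 0.1419 mol
Temperature fell, so q_rxn = +|q_surr| = 2.083 kJ
ΔH = q_rxn / n = 14.68 kJ/mol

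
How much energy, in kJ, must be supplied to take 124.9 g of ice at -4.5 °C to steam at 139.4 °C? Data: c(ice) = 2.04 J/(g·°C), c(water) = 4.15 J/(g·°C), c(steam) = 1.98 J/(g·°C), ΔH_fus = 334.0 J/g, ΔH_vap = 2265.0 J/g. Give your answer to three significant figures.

q1 (heat ice -4.5→0.0 °C): 124.9 × 2.04 × 4.5 = 1147 J
q2 (melt at 0 °C): 124.9 × 334.0 = 41717 J
q3 (heat water 0.0→100.0 °C): 124.9 × 4.15 × 100.0 = 51834 J
q4 (vaporize at 100 °C): 124.9 × 2265.0 = 282899 J
q5 (heat steam 100.0→139.4 °C): 124.9 × 1.98 × 39.4 = 9744 J
Total: 1147 + 41717 + 51834 + 282899 + 9744 = 387341 J = 387 kJ

q = 387 kJ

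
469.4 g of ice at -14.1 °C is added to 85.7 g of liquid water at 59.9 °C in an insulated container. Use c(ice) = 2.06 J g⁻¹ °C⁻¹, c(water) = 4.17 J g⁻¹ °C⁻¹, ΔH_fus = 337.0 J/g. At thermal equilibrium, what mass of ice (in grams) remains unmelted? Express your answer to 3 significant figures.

Heat to warm all ice to 0 °C: 469.4×2.06×14.1 = 13634 J
Heat released by water cooling to 0 °C: 85.7×4.17×59.9 = 21406 J
21406 J < 13634 + 469.4×337.0 = 171821.8 J, so not all ice melts; final T = 0 °C.
Heat left for melting: 21406 − 13634 = 7772 J
Mass melted = 7772 / 337.0 = 23.06 g
Ice remaining = 469.4 − 23.06 = 446.34 g

m_ice remaining = 446 g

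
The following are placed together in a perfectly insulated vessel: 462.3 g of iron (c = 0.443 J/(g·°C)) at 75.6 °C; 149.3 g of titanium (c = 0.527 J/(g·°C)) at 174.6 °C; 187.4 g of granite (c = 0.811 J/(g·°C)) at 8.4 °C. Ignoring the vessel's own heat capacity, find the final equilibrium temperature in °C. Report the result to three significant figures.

Σ mᵢcᵢ(T − Tᵢ) = 0  ⇒  T = Σ mᵢcᵢTᵢ / Σ mᵢcᵢ
Σ mᵢcᵢ = 462.3×0.443 + 149.3×0.527 + 187.4×0.811 = 435.4614
Σ mᵢcᵢTᵢ = 204.7989×75.6 + 78.6811×174.6 + 151.9814×8.4 = 30497
T = 30497 / 435.4614 = 70.03 °C

T_f = 70.0 °C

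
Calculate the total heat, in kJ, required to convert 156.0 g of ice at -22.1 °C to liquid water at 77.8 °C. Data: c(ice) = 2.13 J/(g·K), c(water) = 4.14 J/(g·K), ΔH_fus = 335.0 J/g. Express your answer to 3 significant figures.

q1 (heat ice -22.1→0.0 °C): 156.0 × 2.13 × 22.1 = 7343 J
q2 (melt at 0 °C): 156.0 × 335.0 = 52260 J
q3 (heat water 0.0→77.8 °C): 156.0 × 4.14 × 77.8 = 50246 J
Total: 7343 + 52260 + 50246 = 109849 J = 110 kJ

q = 110 kJ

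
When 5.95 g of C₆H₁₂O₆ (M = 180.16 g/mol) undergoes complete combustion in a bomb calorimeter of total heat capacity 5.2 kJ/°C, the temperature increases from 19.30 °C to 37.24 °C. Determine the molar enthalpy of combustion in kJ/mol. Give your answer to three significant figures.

ΔT = 37.24 − 19.30 = 17.94 °C
q_cal = C_cal × ΔT = 5.2 × 17.94 = 93.288 kJ
n = 5.95 / 180.16 = 0.03303 mol
q_rxn = −q_cal = -93.288 kJ
ΔH = -93.288 / 0.03303 = -2824 kJ/mol

ΔH = -2820 kJ/mol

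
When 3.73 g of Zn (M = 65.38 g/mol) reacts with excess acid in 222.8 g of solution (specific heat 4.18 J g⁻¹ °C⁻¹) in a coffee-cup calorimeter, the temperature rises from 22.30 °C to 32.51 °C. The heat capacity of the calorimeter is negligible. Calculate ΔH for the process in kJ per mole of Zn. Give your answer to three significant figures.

ΔH = -167 kJ/mol

|ΔT| = |32.51 − 22.30| = 10.21 °C
|q_surr| = (222.8 × 4.18) × 10.21 = 931.304 × 10.21 = 9509 J
n(Zn) = 3.73 / 65.38 = 0.05705 mol
Temperature rose, so q_rxn = −|q_surr| = -9.509 kJ
ΔH = q_rxn / n = -166.7 kJ/mol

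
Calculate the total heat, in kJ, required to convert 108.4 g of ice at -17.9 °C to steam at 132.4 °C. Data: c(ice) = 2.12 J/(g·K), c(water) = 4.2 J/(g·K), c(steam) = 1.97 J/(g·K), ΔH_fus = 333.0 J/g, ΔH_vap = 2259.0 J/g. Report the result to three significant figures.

q = 338 kJ

q1 (heat ice -17.9→0.0 °C): 108.4 × 2.12 × 17.9 = 4114 J
q2 (melt at 0 °C): 108.4 × 333.0 = 36097 J
q3 (heat water 0.0→100.0 °C): 108.4 × 4.2 × 100.0 = 45528 J
q4 (vaporize at 100 °C): 108.4 × 2259.0 = 244876 J
q5 (heat steam 100.0→132.4 °C): 108.4 × 1.97 × 32.4 = 6919 J
Total: 4114 + 36097 + 45528 + 244876 + 6919 = 337534 J = 338 kJ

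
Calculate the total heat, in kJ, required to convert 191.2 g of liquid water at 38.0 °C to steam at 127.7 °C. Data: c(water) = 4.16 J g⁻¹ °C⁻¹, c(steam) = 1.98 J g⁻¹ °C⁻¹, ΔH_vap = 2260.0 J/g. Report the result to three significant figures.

q = 492 kJ

q1 (heat water 38.0→100.0 °C): 191.2 × 4.16 × 62.0 = 49314 J
q2 (vaporize at 100 °C): 191.2 × 2260.0 = 432112 J
q3 (heat steam 100.0→127.7 °C): 191.2 × 1.98 × 27.7 = 10487 J
Total: 49314 + 432112 + 10487 = 491913 J = 492 kJ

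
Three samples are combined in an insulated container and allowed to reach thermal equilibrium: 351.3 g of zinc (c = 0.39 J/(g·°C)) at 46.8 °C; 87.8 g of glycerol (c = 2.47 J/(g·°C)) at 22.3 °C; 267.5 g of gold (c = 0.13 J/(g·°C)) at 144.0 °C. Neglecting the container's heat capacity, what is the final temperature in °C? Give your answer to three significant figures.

T_f = 41.8 °C

Σ mᵢcᵢ(T − Tᵢ) = 0  ⇒  T = Σ mᵢcᵢTᵢ / Σ mᵢcᵢ
Σ mᵢcᵢ = 351.3×0.39 + 87.8×2.47 + 267.5×0.13 = 388.648
Σ mᵢcᵢTᵢ = 137.007×46.8 + 216.866×22.3 + 34.775×144.0 = 16256
T = 16256 / 388.648 = 41.83 °C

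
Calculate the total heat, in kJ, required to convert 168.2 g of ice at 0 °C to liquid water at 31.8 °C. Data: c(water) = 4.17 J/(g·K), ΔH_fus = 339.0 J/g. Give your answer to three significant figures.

q1 (melt at 0 °C): 168.2 × 339.0 = 57020 J
q2 (heat water 0.0→31.8 °C): 168.2 × 4.17 × 31.8 = 22304 J
Total: 57020 + 22304 = 79324 J = 79.3 kJ

q = 79.3 kJ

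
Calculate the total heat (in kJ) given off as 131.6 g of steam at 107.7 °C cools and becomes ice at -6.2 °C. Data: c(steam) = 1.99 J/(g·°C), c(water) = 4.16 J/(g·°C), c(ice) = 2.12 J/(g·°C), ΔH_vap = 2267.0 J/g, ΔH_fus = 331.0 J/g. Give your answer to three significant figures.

q1 (cool steam 107.7→100 °C): 131.6 × 1.99 × 7.7 = 2017 J
q2 (condense at 100 °C): 131.6 × 2267.0 = 298337 J
q3 (cool water 100→0 °C): 131.6 × 4.16 × 100.0 = 54746 J
q4 (freeze at 0 °C): 131.6 × 331.0 = 43560 J
q5 (cool ice 0→-6.2 °C): 131.6 × 2.12 × 6.2 = 1730 J
Total: 2017 + 298337 + 54746 + 43560 + 1730 = 400390 J = 400 kJ

q = 400 kJ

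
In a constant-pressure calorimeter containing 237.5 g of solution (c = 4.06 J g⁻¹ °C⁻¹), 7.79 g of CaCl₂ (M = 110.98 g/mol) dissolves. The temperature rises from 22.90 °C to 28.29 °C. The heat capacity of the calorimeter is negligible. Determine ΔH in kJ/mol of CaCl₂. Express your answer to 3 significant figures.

ΔH = -74.0 kJ/mol

|ΔT| = |28.29 − 22.90| = 5.39 °C
|q_surr| = (237.5 × 4.06) × 5.39 = 964.25 × 5.39 = 5197 J
n(CaCl₂) = 7.79 / 110.98 = 0.07019 mol
Temperature rose, so q_rxn = −|q_surr| = -5.197 kJ
ΔH = q_rxn / n = -74.04 kJ/mol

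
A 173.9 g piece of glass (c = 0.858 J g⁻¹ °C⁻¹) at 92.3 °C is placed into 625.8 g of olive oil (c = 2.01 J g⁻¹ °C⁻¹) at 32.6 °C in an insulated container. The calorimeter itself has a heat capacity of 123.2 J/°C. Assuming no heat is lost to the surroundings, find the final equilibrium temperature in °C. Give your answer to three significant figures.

Heat lost by glass = heat gained by olive oil + calorimeter.
(173.9)(0.858)(92.3 − T) = [(625.8)(2.01) + 123.2](T − 32.6)
149.2062 (92.3 − T) = 1381.058 (T − 32.6)
13772 − 149.2062 T = 1381.058 T − 45022
58794 = 1530.2642 T
T = 38.42 °C

T_f = 38.4 °C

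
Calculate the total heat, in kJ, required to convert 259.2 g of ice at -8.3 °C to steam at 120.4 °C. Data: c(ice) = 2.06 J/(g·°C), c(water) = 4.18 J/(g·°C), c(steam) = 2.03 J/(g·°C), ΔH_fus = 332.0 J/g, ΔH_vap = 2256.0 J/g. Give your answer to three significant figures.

q1 (heat ice -8.3→0.0 °C): 259.2 × 2.06 × 8.3 = 4432 J
q2 (melt at 0 °C): 259.2 × 332.0 = 86054 J
q3 (heat water 0.0→100.0 °C): 259.2 × 4.18 × 100.0 = 108346 J
q4 (vaporize at 100 °C): 259.2 × 2256.0 = 584755 J
q5 (heat steam 100.0→120.4 °C): 259.2 × 2.03 × 20.4 = 10734 J
Total: 4432 + 86054 + 108346 + 584755 + 10734 = 794321 J = 794 kJ

q = 794 kJ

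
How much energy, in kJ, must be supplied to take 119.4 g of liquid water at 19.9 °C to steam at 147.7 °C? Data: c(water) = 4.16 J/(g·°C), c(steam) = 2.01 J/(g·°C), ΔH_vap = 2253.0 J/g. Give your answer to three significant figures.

q1 (heat water 19.9→100.0 °C): 119.4 × 4.16 × 80.1 = 39786 J
q2 (vaporize at 100 °C): 119.4 × 2253.0 = 269008 J
q3 (heat steam 100.0→147.7 °C): 119.4 × 2.01 × 47.7 = 11448 J
Total: 39786 + 269008 + 11448 = 320242 J = 320 kJ

q = 320 kJ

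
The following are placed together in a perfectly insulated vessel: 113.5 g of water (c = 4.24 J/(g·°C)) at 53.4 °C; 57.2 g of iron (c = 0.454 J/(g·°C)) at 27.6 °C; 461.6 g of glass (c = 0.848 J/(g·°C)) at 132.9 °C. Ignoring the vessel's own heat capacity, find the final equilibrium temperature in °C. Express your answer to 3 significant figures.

T_f = 87.3 °C

Σ mᵢcᵢ(T − Tᵢ) = 0  ⇒  T = Σ mᵢcᵢTᵢ / Σ mᵢcᵢ
Σ mᵢcᵢ = 113.5×4.24 + 57.2×0.454 + 461.6×0.848 = 898.6456
Σ mᵢcᵢTᵢ = 481.24×53.4 + 25.9688×27.6 + 391.4368×132.9 = 78437
T = 78437 / 898.6456 = 87.28 °C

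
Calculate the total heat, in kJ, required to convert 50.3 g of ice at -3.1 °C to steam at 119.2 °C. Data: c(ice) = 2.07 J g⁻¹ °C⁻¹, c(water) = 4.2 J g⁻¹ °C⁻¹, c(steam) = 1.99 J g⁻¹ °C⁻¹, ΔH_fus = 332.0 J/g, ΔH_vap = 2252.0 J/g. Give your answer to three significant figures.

q1 (heat ice -3.1→0.0 °C): 50.3 × 2.07 × 3.1 = 323 J
q2 (melt at 0 °C): 50.3 × 332.0 = 16700 J
q3 (heat water 0.0→100.0 °C): 50.3 × 4.2 × 100.0 = 21126 J
q4 (vaporize at 100 °C): 50.3 × 2252.0 = 113276 J
q5 (heat steam 100.0→119.2 °C): 50.3 × 1.99 × 19.2 = 1922 J
Total: 323 + 16700 + 21126 + 113276 + 1922 = 153347 J = 153 kJ

q = 153 kJ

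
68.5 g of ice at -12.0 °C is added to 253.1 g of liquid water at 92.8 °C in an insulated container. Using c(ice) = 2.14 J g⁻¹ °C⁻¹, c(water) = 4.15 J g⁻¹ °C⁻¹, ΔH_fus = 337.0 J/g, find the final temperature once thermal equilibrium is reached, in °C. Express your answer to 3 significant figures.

T_f = 54.4 °C

Heat to bring ice to 0 °C and melt it: q₁ = 68.5×2.14×12.0 + 68.5×337.0 = 24844 J
Heat the water can supply cooling to 0 °C: 253.1×4.15×92.8 = 97473.9 J > q₁, so all ice melts.
Energy balance: 253.1×4.15×(92.8 − T) = 24844 + 68.5×4.15×(T − 0)
1050.365(92.8 − T) = 24844 + 284.275 T
97473.9 − 24844 = 1334.640 T
T = 72629.9 / 1334.640 = 54.42 °C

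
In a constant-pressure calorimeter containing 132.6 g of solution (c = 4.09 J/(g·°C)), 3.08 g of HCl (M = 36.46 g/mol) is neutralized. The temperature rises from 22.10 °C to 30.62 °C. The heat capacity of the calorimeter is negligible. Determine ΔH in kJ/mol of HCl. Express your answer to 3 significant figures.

|ΔT| = |30.62 − 22.10| = 8.52 °C
|q_surr| = (132.6 × 4.09) × 8.52 = 542.334 × 8.52 = 4621 J
n(HCl) = 3.08 / 36.46 = 0.08448 mol
Temperature rose, so q_rxn = −|q_surr| = -4.621 kJ
ΔH = q_rxn / n = -54.70 kJ/mol

ΔH = -54.7 kJ/mol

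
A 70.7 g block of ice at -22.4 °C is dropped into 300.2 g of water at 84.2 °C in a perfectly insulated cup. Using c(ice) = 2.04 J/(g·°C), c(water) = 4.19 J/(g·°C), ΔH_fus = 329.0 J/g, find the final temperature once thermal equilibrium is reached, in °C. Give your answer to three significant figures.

T_f = 51.1 °C

Heat to bring ice to 0 °C and melt it: q₁ = 70.7×2.04×22.4 + 70.7×329.0 = 26491 J
Heat the water can supply cooling to 0 °C: 300.2×4.19×84.2 = 105910 J > q₁, so all ice melts.
Energy balance: 300.2×4.19×(84.2 − T) = 26491 + 70.7×4.19×(T − 0)
1257.838(84.2 − T) = 26491 + 296.233 T
105910 − 26491 = 1554.071 T
T = 79419 / 1554.071 = 51.10 °C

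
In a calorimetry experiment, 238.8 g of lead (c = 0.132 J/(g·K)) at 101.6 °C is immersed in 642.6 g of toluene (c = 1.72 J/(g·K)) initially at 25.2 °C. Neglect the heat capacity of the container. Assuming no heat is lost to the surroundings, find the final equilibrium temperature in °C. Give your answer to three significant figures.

T_f = 27.3 °C

Heat lost by lead = heat gained by toluene.
(238.8)(0.132)(101.6 − T) = (642.6)(1.72)(T − 25.2)
31.5216 (101.6 − T) = 1105.272 (T − 25.2)
3202.6 − 31.5216 T = 1105.272 T − 27853
31055.6 = 1136.7936 T
T = 27.32 °C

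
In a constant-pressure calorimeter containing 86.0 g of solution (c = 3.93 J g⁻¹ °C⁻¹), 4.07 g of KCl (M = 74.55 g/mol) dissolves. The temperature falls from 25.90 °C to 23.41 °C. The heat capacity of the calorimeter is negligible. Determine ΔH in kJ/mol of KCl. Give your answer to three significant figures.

ΔH = 15.4 kJ/mol

|ΔT| = |23.41 − 25.90| = 2.49 °C
|q_surr| = (86.0 × 3.93) × 2.49 = 337.98 × 2.49 = 841.6 J
n(KCl) = 4.07 / 74.55 = 0.05459 mol
Temperature fell, so q_rxn = +|q_surr| = 0.8416 kJ
ΔH = q_rxn / n = 15.42 kJ/mol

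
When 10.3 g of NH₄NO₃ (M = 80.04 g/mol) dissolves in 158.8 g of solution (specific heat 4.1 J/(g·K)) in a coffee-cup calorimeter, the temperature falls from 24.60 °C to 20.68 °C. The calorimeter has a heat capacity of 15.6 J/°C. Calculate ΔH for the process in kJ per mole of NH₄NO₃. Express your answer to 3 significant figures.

ΔH = 20.3 kJ/mol

|ΔT| = |20.68 − 24.60| = 3.92 °C
|q_surr| = (158.8 × 4.1 + 15.6) × 3.92 = 666.68 × 3.92 = 2613 J
n(NH₄NO₃) = 10.3 / 80.04 = 0.1287 mol
Temperature fell, so q_rxn = +|q_surr| = 2.613 kJ
ΔH = q_rxn / n = 20.30 kJ/mol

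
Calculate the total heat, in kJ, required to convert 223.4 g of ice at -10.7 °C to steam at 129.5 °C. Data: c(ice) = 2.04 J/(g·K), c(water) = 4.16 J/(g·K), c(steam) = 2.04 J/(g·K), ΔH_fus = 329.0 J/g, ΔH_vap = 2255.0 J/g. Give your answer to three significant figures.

q1 (heat ice -10.7→0.0 °C): 223.4 × 2.04 × 10.7 = 4876 J
q2 (melt at 0 °C): 223.4 × 329.0 = 73499 J
q3 (heat water 0.0→100.0 °C): 223.4 × 4.16 × 100.0 = 92934 J
q4 (vaporize at 100 °C): 223.4 × 2255.0 = 503767 J
q5 (heat steam 100.0→129.5 °C): 223.4 × 2.04 × 29.5 = 13444 J
Total: 4876 + 73499 + 92934 + 503767 + 13444 = 688520 J = 689 kJ

q = 689 kJ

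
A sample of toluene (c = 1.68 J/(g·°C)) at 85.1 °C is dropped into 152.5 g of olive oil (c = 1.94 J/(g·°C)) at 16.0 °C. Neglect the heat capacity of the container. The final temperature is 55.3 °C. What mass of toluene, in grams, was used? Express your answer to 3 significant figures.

m = 232 g

q_gained = (152.5 × 1.94) × (55.3 − 16.0) = 11630 J
q_lost = m × 1.68 × (85.1 − 55.3) = 50.064 m
m = 11630 / 50.064 = 232 g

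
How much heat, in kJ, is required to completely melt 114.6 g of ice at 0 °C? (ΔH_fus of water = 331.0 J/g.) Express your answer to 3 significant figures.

q = 37.9 kJ

q = m × ΔH_fus = 114.6 × 331.0 = 37930 J = 37.9 kJ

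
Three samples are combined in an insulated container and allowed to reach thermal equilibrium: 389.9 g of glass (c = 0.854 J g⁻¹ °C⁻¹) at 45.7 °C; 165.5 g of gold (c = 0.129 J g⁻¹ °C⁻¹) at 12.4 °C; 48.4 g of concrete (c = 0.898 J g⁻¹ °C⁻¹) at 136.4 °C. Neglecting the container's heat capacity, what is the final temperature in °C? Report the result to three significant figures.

T_f = 53.8 °C

Σ mᵢcᵢ(T − Tᵢ) = 0  ⇒  T = Σ mᵢcᵢTᵢ / Σ mᵢcᵢ
Σ mᵢcᵢ = 389.9×0.854 + 165.5×0.129 + 48.4×0.898 = 397.7873
Σ mᵢcᵢTᵢ = 332.9746×45.7 + 21.3495×12.4 + 43.4632×136.4 = 21410
T = 21410 / 397.7873 = 53.82 °C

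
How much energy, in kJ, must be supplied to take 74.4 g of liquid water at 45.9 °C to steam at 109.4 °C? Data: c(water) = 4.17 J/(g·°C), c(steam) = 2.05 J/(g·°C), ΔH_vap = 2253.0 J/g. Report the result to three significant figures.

q1 (heat water 45.9→100.0 °C): 74.4 × 4.17 × 54.1 = 16784 J
q2 (vaporize at 100 °C): 74.4 × 2253.0 = 167623 J
q3 (heat steam 100.0→109.4 °C): 74.4 × 2.05 × 9.4 = 1434 J
Total: 16784 + 167623 + 1434 = 185841 J = 186 kJ

q = 186 kJ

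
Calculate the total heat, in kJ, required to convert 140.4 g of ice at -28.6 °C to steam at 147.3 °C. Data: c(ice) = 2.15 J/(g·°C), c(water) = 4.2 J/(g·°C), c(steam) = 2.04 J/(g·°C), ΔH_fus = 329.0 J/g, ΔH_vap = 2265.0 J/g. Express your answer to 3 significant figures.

q1 (heat ice -28.6→0.0 °C): 140.4 × 2.15 × 28.6 = 8633 J
q2 (melt at 0 °C): 140.4 × 329.0 = 46192 J
q3 (heat water 0.0→100.0 °C): 140.4 × 4.2 × 100.0 = 58968 J
q4 (vaporize at 100 °C): 140.4 × 2265.0 = 318006 J
q5 (heat steam 100.0→147.3 °C): 140.4 × 2.04 × 47.3 = 13547 J
Total: 8633 + 46192 + 58968 + 318006 + 13547 = 445346 J = 445 kJ

q = 445 kJ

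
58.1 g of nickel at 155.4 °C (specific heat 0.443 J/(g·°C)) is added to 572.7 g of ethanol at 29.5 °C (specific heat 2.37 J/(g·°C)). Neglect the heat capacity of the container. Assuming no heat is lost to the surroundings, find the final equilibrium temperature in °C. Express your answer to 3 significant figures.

Heat lost by nickel = heat gained by ethanol.
(58.1)(0.443)(155.4 − T) = (572.7)(2.37)(T − 29.5)
25.7383 (155.4 − T) = 1357.299 (T − 29.5)
3999.7 − 25.7383 T = 1357.299 T − 40040
44039.7 = 1383.0373 T
T = 31.84 °C

T_f = 31.8 °C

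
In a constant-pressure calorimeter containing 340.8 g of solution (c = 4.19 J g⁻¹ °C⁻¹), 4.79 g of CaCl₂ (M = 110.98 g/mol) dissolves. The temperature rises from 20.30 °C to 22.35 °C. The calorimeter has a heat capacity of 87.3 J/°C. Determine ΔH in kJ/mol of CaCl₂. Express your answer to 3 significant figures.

ΔH = -72.0 kJ/mol

|ΔT| = |22.35 − 20.30| = 2.05 °C
|q_surr| = (340.8 × 4.19 + 87.3) × 2.05 = 1515.252 × 2.05 = 3106 J
n(CaCl₂) = 4.79 / 110.98 = 0.04316 mol
Temperature rose, so q_rxn = −|q_surr| = -3.106 kJ
ΔH = q_rxn / n = -71.96 kJ/mol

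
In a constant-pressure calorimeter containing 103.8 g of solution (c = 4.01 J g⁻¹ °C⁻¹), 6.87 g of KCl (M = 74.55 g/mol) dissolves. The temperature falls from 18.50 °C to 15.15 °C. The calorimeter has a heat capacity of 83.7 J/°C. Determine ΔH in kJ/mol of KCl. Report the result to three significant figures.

|ΔT| = |15.15 − 18.50| = 3.35 °C
|q_surr| = (103.8 × 4.01 + 83.7) × 3.35 = 499.938 × 3.35 = 1675 J
n(KCl) = 6.87 / 74.55 = 0.09215 mol
Temperature fell, so q_rxn = +|q_surr| = 1.675 kJ
ΔH = q_rxn / n = 18.18 kJ/mol

ΔH = 18.2 kJ/mol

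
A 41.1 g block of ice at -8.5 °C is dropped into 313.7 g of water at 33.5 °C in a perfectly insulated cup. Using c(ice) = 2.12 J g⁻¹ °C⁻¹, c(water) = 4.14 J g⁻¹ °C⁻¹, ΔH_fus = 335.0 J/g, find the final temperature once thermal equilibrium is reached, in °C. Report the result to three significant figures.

Heat to bring ice to 0 °C and melt it: q₁ = 41.1×2.12×8.5 + 41.1×335.0 = 14509 J
Heat the water can supply cooling to 0 °C: 313.7×4.14×33.5 = 43507.1 J > q₁, so all ice melts.
Energy balance: 313.7×4.14×(33.5 − T) = 14509 + 41.1×4.14×(T − 0)
1298.718(33.5 − T) = 14509 + 170.154 T
43507.1 − 14509 = 1468.872 T
T = 28998.1 / 1468.872 = 19.74 °C

T_f = 19.7 °C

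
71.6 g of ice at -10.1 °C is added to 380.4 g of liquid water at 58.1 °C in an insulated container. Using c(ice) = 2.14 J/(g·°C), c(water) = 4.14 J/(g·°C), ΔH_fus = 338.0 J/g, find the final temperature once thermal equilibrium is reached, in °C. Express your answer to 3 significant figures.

Heat to bring ice to 0 °C and melt it: q₁ = 71.6×2.14×10.1 + 71.6×338.0 = 25748 J
Heat the water can supply cooling to 0 °C: 380.4×4.14×58.1 = 91499.1 J > q₁, so all ice melts.
Energy balance: 380.4×4.14×(58.1 − T) = 25748 + 71.6×4.14×(T − 0)
1574.856(58.1 − T) = 25748 + 296.424 T
91499.1 − 25748 = 1871.280 T
T = 65751.1 / 1871.280 = 35.14 °C

T_f = 35.1 °C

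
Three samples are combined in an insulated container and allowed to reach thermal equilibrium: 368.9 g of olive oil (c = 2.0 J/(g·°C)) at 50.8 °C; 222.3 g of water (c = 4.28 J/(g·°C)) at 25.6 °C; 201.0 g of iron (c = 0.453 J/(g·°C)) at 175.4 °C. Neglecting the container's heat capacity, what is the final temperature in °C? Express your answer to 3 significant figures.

Σ mᵢcᵢ(T − Tᵢ) = 0  ⇒  T = Σ mᵢcᵢTᵢ / Σ mᵢcᵢ
Σ mᵢcᵢ = 368.9×2.0 + 222.3×4.28 + 201.0×0.453 = 1780.297
Σ mᵢcᵢTᵢ = 737.8×50.8 + 951.444×25.6 + 91.053×175.4 = 77808
T = 77808 / 1780.297 = 43.71 °C

T_f = 43.7 °C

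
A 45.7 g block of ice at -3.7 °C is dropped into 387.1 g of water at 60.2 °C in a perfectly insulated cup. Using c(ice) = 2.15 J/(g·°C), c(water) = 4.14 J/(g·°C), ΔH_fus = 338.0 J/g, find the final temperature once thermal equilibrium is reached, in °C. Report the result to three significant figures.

Heat to bring ice to 0 °C and melt it: q₁ = 45.7×2.15×3.7 + 45.7×338.0 = 15810 J
Heat the water can supply cooling to 0 °C: 387.1×4.14×60.2 = 96476.2 J > q₁, so all ice melts.
Energy balance: 387.1×4.14×(60.2 − T) = 15810 + 45.7×4.14×(T − 0)
1602.594(60.2 − T) = 15810 + 189.198 T
96476.2 − 15810 = 1791.792 T
T = 80666.2 / 1791.792 = 45.02 °C

T_f = 45.0 °C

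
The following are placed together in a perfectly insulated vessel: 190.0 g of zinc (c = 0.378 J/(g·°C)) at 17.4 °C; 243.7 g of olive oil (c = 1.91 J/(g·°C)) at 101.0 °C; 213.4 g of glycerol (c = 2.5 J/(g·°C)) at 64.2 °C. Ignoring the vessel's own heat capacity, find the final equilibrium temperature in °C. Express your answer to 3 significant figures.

Σ mᵢcᵢ(T − Tᵢ) = 0  ⇒  T = Σ mᵢcᵢTᵢ / Σ mᵢcᵢ
Σ mᵢcᵢ = 190.0×0.378 + 243.7×1.91 + 213.4×2.5 = 1070.787
Σ mᵢcᵢTᵢ = 71.82×17.4 + 465.467×101.0 + 533.5×64.2 = 82513
T = 82513 / 1070.787 = 77.06 °C

T_f = 77.1 °C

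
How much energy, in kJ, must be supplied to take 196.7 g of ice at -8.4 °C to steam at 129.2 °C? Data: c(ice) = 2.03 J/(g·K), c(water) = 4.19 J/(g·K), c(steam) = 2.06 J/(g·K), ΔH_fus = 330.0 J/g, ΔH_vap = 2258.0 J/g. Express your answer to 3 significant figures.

q1 (heat ice -8.4→0.0 °C): 196.7 × 2.03 × 8.4 = 3354 J
q2 (melt at 0 °C): 196.7 × 330.0 = 64911 J
q3 (heat water 0.0→100.0 °C): 196.7 × 4.19 × 100.0 = 82417 J
q4 (vaporize at 100 °C): 196.7 × 2258.0 = 444149 J
q5 (heat steam 100.0→129.2 °C): 196.7 × 2.06 × 29.2 = 11832 J
Total: 3354 + 64911 + 82417 + 444149 + 11832 = 606663 J = 607 kJ

q = 607 kJ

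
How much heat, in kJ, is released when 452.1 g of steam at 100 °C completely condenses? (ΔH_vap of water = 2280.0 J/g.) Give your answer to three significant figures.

q = m × ΔH_vap = 452.1 × 2280.0 = 1031000 J = 1030 kJ

q = 1030 kJ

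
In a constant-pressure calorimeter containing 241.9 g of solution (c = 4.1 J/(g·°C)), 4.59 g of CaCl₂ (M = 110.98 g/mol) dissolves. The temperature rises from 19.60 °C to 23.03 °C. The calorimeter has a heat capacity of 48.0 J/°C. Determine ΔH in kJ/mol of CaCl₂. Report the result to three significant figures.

|ΔT| = |23.03 − 19.60| = 3.43 °C
|q_surr| = (241.9 × 4.1 + 48.0) × 3.43 = 1039.79 × 3.43 = 3566 J
n(CaCl₂) = 4.59 / 110.98 = 0.04136 mol
Temperature rose, so q_rxn = −|q_surr| = -3.566 kJ
ΔH = q_rxn / n = -86.22 kJ/mol

ΔH = -86.2 kJ/mol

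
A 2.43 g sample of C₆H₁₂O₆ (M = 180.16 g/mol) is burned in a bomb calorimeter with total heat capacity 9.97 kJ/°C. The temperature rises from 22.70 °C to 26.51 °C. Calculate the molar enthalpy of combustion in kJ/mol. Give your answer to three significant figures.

ΔH = -2820 kJ/mol

ΔT = 26.51 − 22.70 = 3.81 °C
q_cal = C_cal × ΔT = 9.97 × 3.81 = 37.9857 kJ
n = 2.43 / 180.16 = 0.01349 mol
q_rxn = −q_cal = -37.9857 kJ
ΔH = -37.9857 / 0.01349 = -2816 kJ/mol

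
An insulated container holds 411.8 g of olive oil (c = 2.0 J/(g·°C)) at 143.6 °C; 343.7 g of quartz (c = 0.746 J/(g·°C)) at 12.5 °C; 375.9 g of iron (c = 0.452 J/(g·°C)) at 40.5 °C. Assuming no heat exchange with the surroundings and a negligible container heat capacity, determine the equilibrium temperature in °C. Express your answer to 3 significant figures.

T_f = 103 °C

Σ mᵢcᵢ(T − Tᵢ) = 0  ⇒  T = Σ mᵢcᵢTᵢ / Σ mᵢcᵢ
Σ mᵢcᵢ = 411.8×2.0 + 343.7×0.746 + 375.9×0.452 = 1249.9070
Σ mᵢcᵢTᵢ = 823.6×143.6 + 256.4002×12.5 + 169.9068×40.5 = 128360
T = 128360 / 1249.9070 = 102.7 °C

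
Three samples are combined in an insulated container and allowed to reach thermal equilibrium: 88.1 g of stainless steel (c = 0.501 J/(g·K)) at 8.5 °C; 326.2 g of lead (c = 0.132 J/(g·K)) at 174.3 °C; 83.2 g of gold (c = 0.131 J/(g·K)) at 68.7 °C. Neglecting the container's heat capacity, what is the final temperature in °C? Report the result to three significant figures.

Σ mᵢcᵢ(T − Tᵢ) = 0  ⇒  T = Σ mᵢcᵢTᵢ / Σ mᵢcᵢ
Σ mᵢcᵢ = 88.1×0.501 + 326.2×0.132 + 83.2×0.131 = 98.0957
Σ mᵢcᵢTᵢ = 44.1381×8.5 + 43.0584×174.3 + 10.8992×68.7 = 8629.0
T = 8629.0 / 98.0957 = 87.97 °C

T_f = 88.0 °C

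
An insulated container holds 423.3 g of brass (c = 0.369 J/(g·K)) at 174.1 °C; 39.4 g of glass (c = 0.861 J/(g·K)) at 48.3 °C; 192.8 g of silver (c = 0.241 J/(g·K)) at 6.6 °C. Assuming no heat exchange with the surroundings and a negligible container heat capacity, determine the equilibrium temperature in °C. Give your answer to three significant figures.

Σ mᵢcᵢ(T − Tᵢ) = 0  ⇒  T = Σ mᵢcᵢTᵢ / Σ mᵢcᵢ
Σ mᵢcᵢ = 423.3×0.369 + 39.4×0.861 + 192.8×0.241 = 236.5859
Σ mᵢcᵢTᵢ = 156.1977×174.1 + 33.9234×48.3 + 46.4648×6.6 = 29139
T = 29139 / 236.5859 = 123.2 °C

T_f = 123 °C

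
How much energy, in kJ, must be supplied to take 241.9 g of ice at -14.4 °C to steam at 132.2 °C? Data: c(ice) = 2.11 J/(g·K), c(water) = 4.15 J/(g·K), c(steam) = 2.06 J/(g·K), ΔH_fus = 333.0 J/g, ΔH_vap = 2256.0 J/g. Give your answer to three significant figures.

q1 (heat ice -14.4→0.0 °C): 241.9 × 2.11 × 14.4 = 7350 J
q2 (melt at 0 °C): 241.9 × 333.0 = 80553 J
q3 (heat water 0.0→100.0 °C): 241.9 × 4.15 × 100.0 = 100389 J
q4 (vaporize at 100 °C): 241.9 × 2256.0 = 545726 J
q5 (heat steam 100.0→132.2 °C): 241.9 × 2.06 × 32.2 = 16046 J
Total: 7350 + 80553 + 100389 + 545726 + 16046 = 750064 J = 750 kJ

q = 750 kJ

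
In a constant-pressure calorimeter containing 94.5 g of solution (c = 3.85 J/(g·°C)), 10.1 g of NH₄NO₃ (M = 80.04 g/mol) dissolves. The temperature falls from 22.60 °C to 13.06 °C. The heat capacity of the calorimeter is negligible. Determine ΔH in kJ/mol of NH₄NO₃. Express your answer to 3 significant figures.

|ΔT| = |13.06 − 22.60| = 9.54 °C
|q_surr| = (94.5 × 3.85) × 9.54 = 363.825 × 9.54 = 3471 J
n(NH₄NO₃) = 10.1 / 80.04 = 0.1262 mol
Temperature fell, so q_rxn = +|q_surr| = 3.471 kJ
ΔH = q_rxn / n = 27.50 kJ/mol

ΔH = 27.5 kJ/mol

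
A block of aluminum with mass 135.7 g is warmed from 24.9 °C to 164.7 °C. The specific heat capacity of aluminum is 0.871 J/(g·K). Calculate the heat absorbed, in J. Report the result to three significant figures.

q = 16500 J

q = m c ΔT = 135.7 × 0.871 × (164.7 − 24.9)
q = 135.7 × 0.871 × 139.8 = 16520 J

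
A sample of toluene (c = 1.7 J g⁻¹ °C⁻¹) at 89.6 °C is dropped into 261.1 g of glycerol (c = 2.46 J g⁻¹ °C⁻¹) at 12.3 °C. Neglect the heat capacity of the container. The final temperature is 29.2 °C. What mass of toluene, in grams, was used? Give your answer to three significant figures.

q_gained = (261.1 × 2.46) × (29.2 − 12.3) = 10850 J
q_lost = m × 1.7 × (89.6 − 29.2) = 102.68 m
m = 10850 / 102.68 = 106 g

m = 106 g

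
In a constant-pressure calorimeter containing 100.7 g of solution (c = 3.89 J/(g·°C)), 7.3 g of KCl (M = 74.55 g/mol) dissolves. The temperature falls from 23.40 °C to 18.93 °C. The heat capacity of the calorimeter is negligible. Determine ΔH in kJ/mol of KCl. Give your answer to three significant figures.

ΔH = 17.9 kJ/mol

|ΔT| = |18.93 − 23.40| = 4.47 °C
|q_surr| = (100.7 × 3.89) × 4.47 = 391.723 × 4.47 = 1751 J
n(KCl) = 7.3 / 74.55 = 0.09792 mol
Temperature fell, so q_rxn = +|q_surr| = 1.751 kJ
ΔH = q_rxn / n = 17.88 kJ/mol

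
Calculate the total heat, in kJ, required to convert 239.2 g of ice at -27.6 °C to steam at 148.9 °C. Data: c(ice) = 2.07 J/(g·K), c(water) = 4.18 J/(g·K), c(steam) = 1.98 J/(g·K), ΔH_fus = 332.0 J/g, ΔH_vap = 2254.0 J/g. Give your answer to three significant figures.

q = 755 kJ

q1 (heat ice -27.6→0.0 °C): 239.2 × 2.07 × 27.6 = 13666 J
q2 (melt at 0 °C): 239.2 × 332.0 = 79414 J
q3 (heat water 0.0→100.0 °C): 239.2 × 4.18 × 100.0 = 99986 J
q4 (vaporize at 100 °C): 239.2 × 2254.0 = 539157 J
q5 (heat steam 100.0→148.9 °C): 239.2 × 1.98 × 48.9 = 23160 J
Total: 13666 + 79414 + 99986 + 539157 + 23160 = 755383 J = 755 kJ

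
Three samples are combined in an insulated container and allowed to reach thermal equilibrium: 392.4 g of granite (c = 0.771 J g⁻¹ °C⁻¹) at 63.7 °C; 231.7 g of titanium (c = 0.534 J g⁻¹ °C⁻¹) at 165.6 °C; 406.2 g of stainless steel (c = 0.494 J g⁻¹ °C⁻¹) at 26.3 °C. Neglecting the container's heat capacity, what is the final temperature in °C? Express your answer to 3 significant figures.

T_f = 71.8 °C

Σ mᵢcᵢ(T − Tᵢ) = 0  ⇒  T = Σ mᵢcᵢTᵢ / Σ mᵢcᵢ
Σ mᵢcᵢ = 392.4×0.771 + 231.7×0.534 + 406.2×0.494 = 626.9310
Σ mᵢcᵢTᵢ = 302.5404×63.7 + 123.7278×165.6 + 200.6628×26.3 = 45039
T = 45039 / 626.9310 = 71.84 °C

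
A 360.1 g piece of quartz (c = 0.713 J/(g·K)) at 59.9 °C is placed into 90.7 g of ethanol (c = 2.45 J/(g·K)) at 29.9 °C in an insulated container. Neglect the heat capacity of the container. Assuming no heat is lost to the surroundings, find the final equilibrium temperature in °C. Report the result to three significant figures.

Heat lost by quartz = heat gained by ethanol.
(360.1)(0.713)(59.9 − T) = (90.7)(2.45)(T − 29.9)
256.7513 (59.9 − T) = 222.215 (T − 29.9)
15379 − 256.7513 T = 222.215 T − 6644.2
22023.2 = 478.9663 T
T = 45.98 °C

T_f = 46.0 °C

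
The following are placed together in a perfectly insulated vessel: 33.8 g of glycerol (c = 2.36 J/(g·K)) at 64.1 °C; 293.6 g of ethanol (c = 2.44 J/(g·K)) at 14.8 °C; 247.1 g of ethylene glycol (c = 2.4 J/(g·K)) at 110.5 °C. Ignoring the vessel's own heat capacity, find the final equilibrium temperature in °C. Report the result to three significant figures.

Σ mᵢcᵢ(T − Tᵢ) = 0  ⇒  T = Σ mᵢcᵢTᵢ / Σ mᵢcᵢ
Σ mᵢcᵢ = 33.8×2.36 + 293.6×2.44 + 247.1×2.4 = 1389.192
Σ mᵢcᵢTᵢ = 79.768×64.1 + 716.384×14.8 + 593.04×110.5 = 81247
T = 81247 / 1389.192 = 58.49 °C

T_f = 58.5 °C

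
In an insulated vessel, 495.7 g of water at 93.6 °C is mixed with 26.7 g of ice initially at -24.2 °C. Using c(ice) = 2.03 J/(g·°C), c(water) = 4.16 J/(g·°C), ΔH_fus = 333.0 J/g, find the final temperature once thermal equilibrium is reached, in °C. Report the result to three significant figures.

Heat to bring ice to 0 °C and melt it: q₁ = 26.7×2.03×24.2 + 26.7×333.0 = 10203 J
Heat the water can supply cooling to 0 °C: 495.7×4.16×93.6 = 193014 J > q₁, so all ice melts.
Energy balance: 495.7×4.16×(93.6 − T) = 10203 + 26.7×4.16×(T − 0)
2062.112(93.6 − T) = 10203 + 111.072 T
193014 − 10203 = 2173.184 T
T = 182811 / 2173.184 = 84.12 °C

T_f = 84.1 °C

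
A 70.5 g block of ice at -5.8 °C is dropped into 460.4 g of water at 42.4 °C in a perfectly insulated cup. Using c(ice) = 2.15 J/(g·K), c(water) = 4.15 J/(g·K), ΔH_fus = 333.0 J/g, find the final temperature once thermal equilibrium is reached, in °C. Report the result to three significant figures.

Heat to bring ice to 0 °C and melt it: q₁ = 70.5×2.15×5.8 + 70.5×333.0 = 24356 J
Heat the water can supply cooling to 0 °C: 460.4×4.15×42.4 = 81012.0 J > q₁, so all ice melts.
Energy balance: 460.4×4.15×(42.4 − T) = 24356 + 70.5×4.15×(T − 0)
1910.66(42.4 − T) = 24356 + 292.575 T
81012.0 − 24356 = 2203.235 T
T = 56656.0 / 2203.235 = 25.71 °C

T_f = 25.7 °C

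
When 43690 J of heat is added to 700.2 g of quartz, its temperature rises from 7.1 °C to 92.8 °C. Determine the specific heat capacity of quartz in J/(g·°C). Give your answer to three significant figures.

c = q / (m ΔT) = 43690 / (700.2 × 85.7)
c = 43690 / 60007.14 = 0.728 J/(g·°C)

c = 0.728 J/(g·°C)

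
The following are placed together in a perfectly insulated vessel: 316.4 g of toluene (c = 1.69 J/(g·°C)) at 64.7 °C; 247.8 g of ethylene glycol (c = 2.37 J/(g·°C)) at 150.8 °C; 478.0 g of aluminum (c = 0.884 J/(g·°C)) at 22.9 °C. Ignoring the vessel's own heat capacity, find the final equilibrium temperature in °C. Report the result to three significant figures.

T_f = 86.0 °C

Σ mᵢcᵢ(T − Tᵢ) = 0  ⇒  T = Σ mᵢcᵢTᵢ / Σ mᵢcᵢ
Σ mᵢcᵢ = 316.4×1.69 + 247.8×2.37 + 478.0×0.884 = 1544.554
Σ mᵢcᵢTᵢ = 534.716×64.7 + 587.286×150.8 + 422.552×22.9 = 132840
T = 132840 / 1544.554 = 86.01 °C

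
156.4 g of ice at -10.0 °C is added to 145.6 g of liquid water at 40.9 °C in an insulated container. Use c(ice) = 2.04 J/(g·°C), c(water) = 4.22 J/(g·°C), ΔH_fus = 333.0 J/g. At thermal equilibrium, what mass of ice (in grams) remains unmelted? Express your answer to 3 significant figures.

Heat to warm all ice to 0 °C: 156.4×2.04×10.0 = 3190.6 J
Heat released by water cooling to 0 °C: 145.6×4.22×40.9 = 25130 J
25130 J < 3190.6 + 156.4×333.0 = 55271.8 J, so not all ice melts; final T = 0 °C.
Heat left for melting: 25130 − 3190.6 = 21939.4 J
Mass melted = 21939.4 / 333.0 = 65.88 g
Ice remaining = 156.4 − 65.88 = 90.52 g

m_ice remaining = 90.5 g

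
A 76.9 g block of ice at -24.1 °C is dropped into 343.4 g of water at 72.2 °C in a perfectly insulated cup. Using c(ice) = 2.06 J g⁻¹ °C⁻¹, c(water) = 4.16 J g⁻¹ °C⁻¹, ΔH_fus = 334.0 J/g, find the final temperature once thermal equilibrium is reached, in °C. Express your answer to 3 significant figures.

Heat to bring ice to 0 °C and melt it: q₁ = 76.9×2.06×24.1 + 76.9×334.0 = 29502 J
Heat the water can supply cooling to 0 °C: 343.4×4.16×72.2 = 103141 J > q₁, so all ice melts.
Energy balance: 343.4×4.16×(72.2 − T) = 29502 + 76.9×4.16×(T − 0)
1428.544(72.2 − T) = 29502 + 319.904 T
103141 − 29502 = 1748.448 T
T = 73639 / 1748.448 = 42.12 °C

T_f = 42.1 °C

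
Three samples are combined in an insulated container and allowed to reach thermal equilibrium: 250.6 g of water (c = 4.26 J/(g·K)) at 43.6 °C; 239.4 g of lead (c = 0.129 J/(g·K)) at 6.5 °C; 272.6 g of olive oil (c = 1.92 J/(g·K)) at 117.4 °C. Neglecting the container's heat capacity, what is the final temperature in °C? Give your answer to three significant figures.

Σ mᵢcᵢ(T − Tᵢ) = 0  ⇒  T = Σ mᵢcᵢTᵢ / Σ mᵢcᵢ
Σ mᵢcᵢ = 250.6×4.26 + 239.4×0.129 + 272.6×1.92 = 1621.8306
Σ mᵢcᵢTᵢ = 1067.556×43.6 + 30.8826×6.5 + 523.392×117.4 = 108190
T = 108190 / 1621.8306 = 66.71 °C

T_f = 66.7 °C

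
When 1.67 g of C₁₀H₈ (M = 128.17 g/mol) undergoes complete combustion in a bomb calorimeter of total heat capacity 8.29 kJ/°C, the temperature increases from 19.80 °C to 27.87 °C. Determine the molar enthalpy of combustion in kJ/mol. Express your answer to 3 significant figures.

ΔT = 27.87 − 19.80 = 8.07 °C
q_cal = C_cal × ΔT = 8.29 × 8.07 = 66.9003 kJ
n = 1.67 / 128.17 = 0.01303 mol
q_rxn = −q_cal = -66.9003 kJ
ΔH = -66.9003 / 0.01303 = -5134 kJ/mol

ΔH = -5130 kJ/mol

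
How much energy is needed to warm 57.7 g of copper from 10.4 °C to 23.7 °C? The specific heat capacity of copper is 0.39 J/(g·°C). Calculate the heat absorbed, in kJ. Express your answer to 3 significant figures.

q = 0.299 kJ

q = m c ΔT = 57.7 × 0.39 × (23.7 − 10.4)
q = 57.7 × 0.39 × 13.3 = 299.3 J = 0.299 kJ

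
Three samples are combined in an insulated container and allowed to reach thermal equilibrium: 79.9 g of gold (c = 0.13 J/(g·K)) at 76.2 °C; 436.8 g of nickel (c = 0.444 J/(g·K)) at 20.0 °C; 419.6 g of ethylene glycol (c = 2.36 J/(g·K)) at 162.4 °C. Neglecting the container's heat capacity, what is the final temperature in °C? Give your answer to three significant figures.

Σ mᵢcᵢ(T − Tᵢ) = 0  ⇒  T = Σ mᵢcᵢTᵢ / Σ mᵢcᵢ
Σ mᵢcᵢ = 79.9×0.13 + 436.8×0.444 + 419.6×2.36 = 1194.5822
Σ mᵢcᵢTᵢ = 10.387×76.2 + 193.9392×20.0 + 990.256×162.4 = 165490
T = 165490 / 1194.5822 = 138.5 °C

T_f = 139 °C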